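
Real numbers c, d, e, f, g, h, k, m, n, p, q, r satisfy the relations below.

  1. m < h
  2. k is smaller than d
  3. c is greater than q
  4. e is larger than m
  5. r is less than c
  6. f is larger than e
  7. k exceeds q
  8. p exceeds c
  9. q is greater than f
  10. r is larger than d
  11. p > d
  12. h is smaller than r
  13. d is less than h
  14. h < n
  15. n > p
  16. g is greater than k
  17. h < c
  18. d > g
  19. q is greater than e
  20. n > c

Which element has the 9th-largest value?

The consecutive relations fix a unique order: m < e < f < q < k < g < d < h < r < c < p < n.
The 9th largest is q.

q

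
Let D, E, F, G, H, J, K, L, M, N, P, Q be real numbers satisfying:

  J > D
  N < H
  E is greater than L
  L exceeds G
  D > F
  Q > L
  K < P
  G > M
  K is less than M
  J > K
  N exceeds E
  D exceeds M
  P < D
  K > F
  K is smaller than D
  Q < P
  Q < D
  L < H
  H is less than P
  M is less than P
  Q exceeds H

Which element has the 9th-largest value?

Chaining the given pairs: F < K < M < G < L < E < N < H < Q < P < D < J.
The 9th largest is G.

G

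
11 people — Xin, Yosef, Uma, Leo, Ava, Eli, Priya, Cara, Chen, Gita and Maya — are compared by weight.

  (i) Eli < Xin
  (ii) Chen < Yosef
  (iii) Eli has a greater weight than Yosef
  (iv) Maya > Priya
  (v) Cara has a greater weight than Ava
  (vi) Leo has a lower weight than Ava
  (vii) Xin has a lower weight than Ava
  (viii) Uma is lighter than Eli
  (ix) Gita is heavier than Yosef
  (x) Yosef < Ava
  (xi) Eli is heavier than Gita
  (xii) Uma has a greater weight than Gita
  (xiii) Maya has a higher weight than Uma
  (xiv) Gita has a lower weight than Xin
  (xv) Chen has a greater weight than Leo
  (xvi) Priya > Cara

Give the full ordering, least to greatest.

Leo < Chen < Yosef < Gita < Uma < Eli < Xin < Ava < Cara < Priya < Maya

Each adjacent pair is fixed by a given relation: Leo < Chen; Chen < Yosef; Yosef < Gita; Gita < Uma; Uma < Eli; Eli < Xin; Xin < Ava; Ava < Cara; Cara < Priya; Priya < Maya. Chaining them end to end gives the full order.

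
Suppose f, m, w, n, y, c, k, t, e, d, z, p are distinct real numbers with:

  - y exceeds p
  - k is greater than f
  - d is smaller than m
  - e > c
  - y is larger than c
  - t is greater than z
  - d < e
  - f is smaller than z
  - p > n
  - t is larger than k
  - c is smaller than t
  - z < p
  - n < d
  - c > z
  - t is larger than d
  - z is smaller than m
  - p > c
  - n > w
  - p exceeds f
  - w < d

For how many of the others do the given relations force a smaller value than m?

From m the given relations immediately reach d, z.
From those, w, n, f — 5 in total.
Nothing else is reachable below m; 5 in all.

5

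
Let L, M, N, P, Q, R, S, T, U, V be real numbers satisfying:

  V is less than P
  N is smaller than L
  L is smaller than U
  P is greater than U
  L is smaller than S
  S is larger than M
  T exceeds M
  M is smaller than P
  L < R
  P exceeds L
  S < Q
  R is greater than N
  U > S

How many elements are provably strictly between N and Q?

The relations place N below Q. An element lies strictly between them when it is forced above N and also forced below Q.
Above N: {L, S, R, U, P}. Below Q: {L, M, S}.
Intersection: {L, S} — 2.

2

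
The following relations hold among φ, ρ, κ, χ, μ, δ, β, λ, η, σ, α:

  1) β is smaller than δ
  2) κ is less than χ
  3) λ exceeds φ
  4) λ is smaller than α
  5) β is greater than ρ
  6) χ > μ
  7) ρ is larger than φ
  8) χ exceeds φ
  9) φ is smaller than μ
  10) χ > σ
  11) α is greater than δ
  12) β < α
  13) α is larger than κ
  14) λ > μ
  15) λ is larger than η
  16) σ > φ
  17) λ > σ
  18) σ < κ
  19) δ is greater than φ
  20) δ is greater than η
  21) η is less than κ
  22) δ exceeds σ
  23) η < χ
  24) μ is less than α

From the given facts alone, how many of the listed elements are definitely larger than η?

The elements the relations force above η are κ, χ, λ, δ, α — no chain reaches any other.
That is 5.

5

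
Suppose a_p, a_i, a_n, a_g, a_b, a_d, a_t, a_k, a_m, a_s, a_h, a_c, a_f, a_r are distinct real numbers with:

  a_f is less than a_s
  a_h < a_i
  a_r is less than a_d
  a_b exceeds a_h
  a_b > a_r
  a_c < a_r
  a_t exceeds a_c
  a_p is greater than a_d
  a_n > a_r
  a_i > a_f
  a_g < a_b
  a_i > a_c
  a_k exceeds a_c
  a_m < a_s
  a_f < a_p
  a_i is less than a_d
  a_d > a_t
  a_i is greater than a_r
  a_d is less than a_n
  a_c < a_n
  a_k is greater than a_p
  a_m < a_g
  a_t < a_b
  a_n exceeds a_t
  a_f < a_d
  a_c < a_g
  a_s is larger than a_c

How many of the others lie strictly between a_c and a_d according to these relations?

The relations place a_c below a_d. An element lies strictly between them when it is forced above a_c and also forced below a_d.
Above a_c: {a_g, a_r, a_i, a_t, a_b, a_s, a_p, a_k, a_n}. Below a_d: {a_r, a_h, a_f, a_i, a_t}.
Intersection: {a_r, a_i, a_t} — 3.

3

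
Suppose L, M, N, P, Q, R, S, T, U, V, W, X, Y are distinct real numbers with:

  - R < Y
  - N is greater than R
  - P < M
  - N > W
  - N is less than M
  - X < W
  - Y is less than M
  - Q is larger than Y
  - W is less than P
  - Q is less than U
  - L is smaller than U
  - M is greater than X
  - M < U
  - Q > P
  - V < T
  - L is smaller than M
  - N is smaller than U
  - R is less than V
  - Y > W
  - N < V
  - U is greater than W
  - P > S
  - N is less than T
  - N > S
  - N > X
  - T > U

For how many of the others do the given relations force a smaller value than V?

From V the given relations immediately reach R, N.
From those, X, W, S — 5 in total.
Nothing else is reachable below V; 5 in all.

5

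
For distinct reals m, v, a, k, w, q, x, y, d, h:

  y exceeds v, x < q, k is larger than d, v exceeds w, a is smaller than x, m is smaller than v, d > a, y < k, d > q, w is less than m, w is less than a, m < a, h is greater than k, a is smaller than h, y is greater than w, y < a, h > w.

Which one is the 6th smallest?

x

Piecing the relations together gives one ordering: w < m < v < y < a < x < q < d < k < h.
The 6th smallest is x.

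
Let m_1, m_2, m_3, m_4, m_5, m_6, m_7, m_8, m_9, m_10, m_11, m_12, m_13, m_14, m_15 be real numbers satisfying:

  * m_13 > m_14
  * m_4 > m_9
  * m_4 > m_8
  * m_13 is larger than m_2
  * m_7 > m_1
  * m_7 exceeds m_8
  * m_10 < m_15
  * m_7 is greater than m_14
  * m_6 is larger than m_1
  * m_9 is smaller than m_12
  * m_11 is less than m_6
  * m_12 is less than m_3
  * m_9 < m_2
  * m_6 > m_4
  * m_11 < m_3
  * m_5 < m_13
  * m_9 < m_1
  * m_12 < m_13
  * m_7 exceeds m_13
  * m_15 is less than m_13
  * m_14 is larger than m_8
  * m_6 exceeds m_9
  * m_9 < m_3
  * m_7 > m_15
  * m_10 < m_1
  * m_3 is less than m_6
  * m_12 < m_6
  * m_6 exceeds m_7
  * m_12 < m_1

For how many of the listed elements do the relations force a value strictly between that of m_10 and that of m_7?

The relations place m_10 below m_7. An element lies strictly between them when it is forced above m_10 and also forced below m_7.
Above m_10: {m_15, m_1, m_13, m_6}. Below m_7: {m_9, m_12, m_8, m_14, m_2, m_15, m_1, m_5, m_13}.
Intersection: {m_15, m_1, m_13} — 3.

3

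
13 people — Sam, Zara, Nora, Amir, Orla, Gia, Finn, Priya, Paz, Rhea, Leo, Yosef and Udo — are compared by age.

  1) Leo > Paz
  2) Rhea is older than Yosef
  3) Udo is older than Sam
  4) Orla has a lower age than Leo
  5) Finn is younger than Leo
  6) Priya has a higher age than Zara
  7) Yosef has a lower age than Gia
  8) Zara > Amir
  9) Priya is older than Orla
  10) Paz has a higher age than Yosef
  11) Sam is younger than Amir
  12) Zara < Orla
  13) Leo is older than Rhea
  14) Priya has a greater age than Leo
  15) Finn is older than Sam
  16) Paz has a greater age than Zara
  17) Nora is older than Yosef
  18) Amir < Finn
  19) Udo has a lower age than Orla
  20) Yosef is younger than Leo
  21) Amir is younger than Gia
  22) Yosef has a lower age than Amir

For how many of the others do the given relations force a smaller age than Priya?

The elements the relations force below Priya are Yosef, Sam, Udo, Amir, Rhea, Zara, Paz, Finn, Orla, Leo — no chain reaches any other.
That is 10.

10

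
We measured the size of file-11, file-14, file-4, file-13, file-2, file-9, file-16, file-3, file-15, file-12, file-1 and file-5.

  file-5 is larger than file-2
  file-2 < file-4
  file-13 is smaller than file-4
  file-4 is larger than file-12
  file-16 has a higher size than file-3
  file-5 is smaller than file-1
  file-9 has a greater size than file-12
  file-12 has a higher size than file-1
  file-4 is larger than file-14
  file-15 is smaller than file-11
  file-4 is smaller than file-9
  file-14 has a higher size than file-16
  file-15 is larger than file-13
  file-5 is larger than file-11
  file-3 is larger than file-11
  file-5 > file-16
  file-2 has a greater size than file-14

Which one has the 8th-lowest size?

The consecutive relations fix a unique order: file-13 < file-15 < file-11 < file-3 < file-16 < file-14 < file-2 < file-5 < file-1 < file-12 < file-4 < file-9.
Counting 8 from the smallest end gives file-5.

file-5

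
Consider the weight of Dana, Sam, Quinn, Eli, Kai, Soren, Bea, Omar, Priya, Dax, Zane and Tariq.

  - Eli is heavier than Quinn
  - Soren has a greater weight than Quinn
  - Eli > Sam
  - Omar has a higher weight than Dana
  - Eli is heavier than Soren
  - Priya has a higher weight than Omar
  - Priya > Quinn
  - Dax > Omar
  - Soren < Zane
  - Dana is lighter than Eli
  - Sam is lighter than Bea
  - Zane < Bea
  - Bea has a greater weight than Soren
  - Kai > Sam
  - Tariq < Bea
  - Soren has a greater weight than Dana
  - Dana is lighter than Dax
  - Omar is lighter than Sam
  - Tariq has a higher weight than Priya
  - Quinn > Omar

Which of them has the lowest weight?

Chaining upward from Dana: directly above it, Omar, Soren, Eli, Dax; then Quinn, Zane, Sam, Priya, Bea; then Kai, Tariq.
That covers every other element, and nothing is given below Dana, so Dana is the lowest weight.

Dana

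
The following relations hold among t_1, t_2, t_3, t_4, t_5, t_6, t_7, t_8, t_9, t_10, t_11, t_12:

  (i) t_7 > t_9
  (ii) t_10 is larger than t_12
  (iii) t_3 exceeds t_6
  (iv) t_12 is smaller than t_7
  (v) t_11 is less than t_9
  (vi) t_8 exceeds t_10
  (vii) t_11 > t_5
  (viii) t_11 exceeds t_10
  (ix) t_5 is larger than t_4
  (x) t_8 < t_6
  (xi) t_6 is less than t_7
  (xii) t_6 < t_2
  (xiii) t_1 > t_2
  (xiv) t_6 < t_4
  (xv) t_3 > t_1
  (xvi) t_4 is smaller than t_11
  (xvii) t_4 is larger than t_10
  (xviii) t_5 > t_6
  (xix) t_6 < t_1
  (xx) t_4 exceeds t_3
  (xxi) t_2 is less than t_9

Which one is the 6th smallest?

t_1

Chaining the given pairs: t_12 < t_10 < t_8 < t_6 < t_2 < t_1 < t_3 < t_4 < t_5 < t_11 < t_9 < t_7.
The 6th smallest is t_1.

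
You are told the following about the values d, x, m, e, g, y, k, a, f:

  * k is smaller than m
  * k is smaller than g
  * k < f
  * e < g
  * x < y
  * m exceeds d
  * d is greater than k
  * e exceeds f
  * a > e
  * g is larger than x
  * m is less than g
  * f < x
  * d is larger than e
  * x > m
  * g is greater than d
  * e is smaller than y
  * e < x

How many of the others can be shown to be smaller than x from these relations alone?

From x the given relations immediately reach f, e, m.
From those, k, d — 5 in total.
Nothing else is reachable below x; 5 in all.

5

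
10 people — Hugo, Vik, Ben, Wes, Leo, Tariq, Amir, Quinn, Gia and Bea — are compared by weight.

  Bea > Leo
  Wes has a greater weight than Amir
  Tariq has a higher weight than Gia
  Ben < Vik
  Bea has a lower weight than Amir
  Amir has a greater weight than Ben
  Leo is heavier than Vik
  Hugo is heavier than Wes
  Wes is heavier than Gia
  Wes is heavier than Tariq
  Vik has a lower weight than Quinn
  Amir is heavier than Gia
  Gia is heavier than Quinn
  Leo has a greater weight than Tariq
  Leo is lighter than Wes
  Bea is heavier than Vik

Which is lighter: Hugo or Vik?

The relevant relations are Vik < Quinn; Quinn < Gia; Gia < Tariq; Tariq < Leo; Leo < Bea; Bea < Amir; Amir < Wes; Wes < Hugo.
Chaining these gives Vik < Quinn < Gia < Tariq < Leo < Bea < Amir < Wes < Hugo.
So Vik < Hugo; Vik is the lighter of the two.

Vik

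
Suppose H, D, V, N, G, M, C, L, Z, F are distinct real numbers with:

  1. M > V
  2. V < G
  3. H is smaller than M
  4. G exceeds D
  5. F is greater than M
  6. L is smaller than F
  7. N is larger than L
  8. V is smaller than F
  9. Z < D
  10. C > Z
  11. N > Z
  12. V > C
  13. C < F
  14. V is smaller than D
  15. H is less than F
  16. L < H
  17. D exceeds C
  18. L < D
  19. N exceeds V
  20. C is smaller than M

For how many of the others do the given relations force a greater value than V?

From V the given relations immediately reach N, M, F, D, G.
No other element is forced above V by the given relations, so the count is 5.

5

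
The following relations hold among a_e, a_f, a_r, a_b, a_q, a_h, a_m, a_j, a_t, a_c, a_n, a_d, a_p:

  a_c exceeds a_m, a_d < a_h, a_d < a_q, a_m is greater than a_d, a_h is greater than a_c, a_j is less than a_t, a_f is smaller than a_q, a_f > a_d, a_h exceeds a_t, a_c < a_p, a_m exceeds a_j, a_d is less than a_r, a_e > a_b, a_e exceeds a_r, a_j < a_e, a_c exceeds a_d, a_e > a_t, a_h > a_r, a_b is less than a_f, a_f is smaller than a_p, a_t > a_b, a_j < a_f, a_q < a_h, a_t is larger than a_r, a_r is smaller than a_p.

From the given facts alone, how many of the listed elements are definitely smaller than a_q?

The elements the relations force below a_q are a_j, a_d, a_b, a_f — no chain reaches any other.
That is 4.

4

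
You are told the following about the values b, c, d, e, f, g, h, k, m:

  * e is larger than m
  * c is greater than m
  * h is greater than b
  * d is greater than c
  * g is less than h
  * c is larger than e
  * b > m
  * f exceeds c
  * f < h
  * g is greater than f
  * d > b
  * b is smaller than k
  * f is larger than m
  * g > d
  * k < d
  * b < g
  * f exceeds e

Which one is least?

e is not least since m < e; b is not least since m < b; k is not least since b < k; c is not least since m < c; f is not least since e < f; d is not least since c < d; g is not least since b < g; h is not least since f < h.
Only m has nothing below it, so m is the least.

m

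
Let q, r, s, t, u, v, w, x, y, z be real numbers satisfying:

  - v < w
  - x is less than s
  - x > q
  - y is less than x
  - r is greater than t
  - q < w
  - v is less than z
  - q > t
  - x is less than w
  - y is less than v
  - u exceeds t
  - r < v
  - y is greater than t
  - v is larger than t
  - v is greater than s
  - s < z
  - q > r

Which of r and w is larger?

r < q and q < x give r < x.
With x < s: r < q < x < s.
With s < v: r < q < x < s < v.
Then v < w extends the chain to w.
So r < w; w is the larger of the two.

w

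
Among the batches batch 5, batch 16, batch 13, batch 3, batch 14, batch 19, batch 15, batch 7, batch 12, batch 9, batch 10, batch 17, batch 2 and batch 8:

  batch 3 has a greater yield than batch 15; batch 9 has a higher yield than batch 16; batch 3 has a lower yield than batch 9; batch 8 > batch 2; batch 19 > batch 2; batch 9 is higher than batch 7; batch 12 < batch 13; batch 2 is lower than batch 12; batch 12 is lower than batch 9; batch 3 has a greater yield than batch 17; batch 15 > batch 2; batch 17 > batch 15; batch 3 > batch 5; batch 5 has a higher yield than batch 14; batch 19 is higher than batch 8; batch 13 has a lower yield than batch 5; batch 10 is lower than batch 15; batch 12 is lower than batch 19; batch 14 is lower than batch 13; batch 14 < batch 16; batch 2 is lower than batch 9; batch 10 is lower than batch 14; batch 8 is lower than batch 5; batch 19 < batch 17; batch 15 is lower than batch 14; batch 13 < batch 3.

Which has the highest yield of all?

Chaining downward from batch 9: directly below it, batch 2, batch 12, batch 16, batch 7, batch 3; then batch 15, batch 14, batch 17, batch 13, batch 5; then batch 10, batch 8, batch 19.
That covers every other element, and nothing is given above batch 9, so batch 9 is the highest yield.

batch 9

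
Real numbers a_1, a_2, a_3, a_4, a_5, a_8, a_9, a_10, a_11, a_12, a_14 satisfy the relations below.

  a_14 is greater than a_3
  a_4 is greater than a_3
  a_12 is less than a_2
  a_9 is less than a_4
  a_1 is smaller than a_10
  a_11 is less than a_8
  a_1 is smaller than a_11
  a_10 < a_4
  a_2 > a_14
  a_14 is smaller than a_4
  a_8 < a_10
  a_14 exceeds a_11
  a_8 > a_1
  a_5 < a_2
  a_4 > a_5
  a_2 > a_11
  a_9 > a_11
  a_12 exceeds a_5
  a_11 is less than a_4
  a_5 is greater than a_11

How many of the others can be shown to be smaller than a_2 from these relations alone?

Directly below a_2: a_11, a_5, a_14, a_12.
One step further: a_1, a_3 (6 so far).
Nothing else is reachable below a_2; 6 in all.

6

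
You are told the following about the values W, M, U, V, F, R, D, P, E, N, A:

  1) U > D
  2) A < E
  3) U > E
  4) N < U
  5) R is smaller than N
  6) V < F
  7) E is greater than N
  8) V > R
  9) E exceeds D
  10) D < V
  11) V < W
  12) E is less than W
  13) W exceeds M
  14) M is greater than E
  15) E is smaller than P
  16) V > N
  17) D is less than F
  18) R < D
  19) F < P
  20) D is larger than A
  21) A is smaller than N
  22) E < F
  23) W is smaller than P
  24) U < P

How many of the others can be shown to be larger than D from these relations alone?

7

Directly above D: E, U, V, F.
One step further: M, W, P (7 so far).
Nothing else is reachable above D; 7 in all.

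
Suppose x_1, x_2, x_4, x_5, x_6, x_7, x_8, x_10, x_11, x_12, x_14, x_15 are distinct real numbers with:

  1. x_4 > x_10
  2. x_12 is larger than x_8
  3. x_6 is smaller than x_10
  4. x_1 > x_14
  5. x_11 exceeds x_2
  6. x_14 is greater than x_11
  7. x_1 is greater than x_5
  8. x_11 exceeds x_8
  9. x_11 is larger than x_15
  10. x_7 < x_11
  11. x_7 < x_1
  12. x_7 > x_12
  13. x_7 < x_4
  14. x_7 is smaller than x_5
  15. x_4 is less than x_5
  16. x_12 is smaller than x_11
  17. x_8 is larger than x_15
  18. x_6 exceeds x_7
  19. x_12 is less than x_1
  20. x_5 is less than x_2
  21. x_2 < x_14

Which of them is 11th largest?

Piecing the relations together gives one ordering: x_15 < x_8 < x_12 < x_7 < x_6 < x_10 < x_4 < x_5 < x_2 < x_11 < x_14 < x_1.
The 11th largest is x_8.

x_8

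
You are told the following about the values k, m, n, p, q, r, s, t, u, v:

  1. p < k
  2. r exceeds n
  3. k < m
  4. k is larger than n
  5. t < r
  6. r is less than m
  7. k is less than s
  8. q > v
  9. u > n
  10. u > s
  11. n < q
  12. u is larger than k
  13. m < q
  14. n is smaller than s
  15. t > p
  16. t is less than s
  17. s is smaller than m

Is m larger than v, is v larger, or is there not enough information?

undetermined

Following every chain through v: above v we get q.
m is not reached, and no chain runs the other way from m to v.
So the given relations leave the order of v and m undetermined.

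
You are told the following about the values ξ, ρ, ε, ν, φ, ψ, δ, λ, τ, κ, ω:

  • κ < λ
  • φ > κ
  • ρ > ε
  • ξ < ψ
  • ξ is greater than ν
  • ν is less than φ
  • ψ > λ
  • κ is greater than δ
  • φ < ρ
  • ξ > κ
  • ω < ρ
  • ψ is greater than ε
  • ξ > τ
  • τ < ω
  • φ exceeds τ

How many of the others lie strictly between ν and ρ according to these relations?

The relations place ν below ρ. An element lies strictly between them when it is forced above ν and also forced below ρ.
Above ν: {ξ, φ, ψ}. Below ρ: {τ, δ, κ, ω, ε, φ}.
Intersection: {φ} — 1.

1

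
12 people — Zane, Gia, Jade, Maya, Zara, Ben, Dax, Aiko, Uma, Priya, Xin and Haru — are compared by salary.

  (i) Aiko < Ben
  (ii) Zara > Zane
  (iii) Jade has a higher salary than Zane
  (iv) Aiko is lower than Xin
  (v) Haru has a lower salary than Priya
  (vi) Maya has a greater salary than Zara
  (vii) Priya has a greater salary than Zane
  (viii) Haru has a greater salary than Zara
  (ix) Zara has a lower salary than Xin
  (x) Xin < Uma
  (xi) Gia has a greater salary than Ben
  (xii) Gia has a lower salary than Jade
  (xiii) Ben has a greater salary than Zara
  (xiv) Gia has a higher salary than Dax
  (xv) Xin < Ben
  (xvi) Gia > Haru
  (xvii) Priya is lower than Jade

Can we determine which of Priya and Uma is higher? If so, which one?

undetermined

Following every chain through Priya: above Priya we get Jade; below Priya we get Zane, Zara, Haru.
Uma is not reached, and no chain runs the other way from Uma to Priya.
So the given relations leave the order of Priya and Uma undetermined.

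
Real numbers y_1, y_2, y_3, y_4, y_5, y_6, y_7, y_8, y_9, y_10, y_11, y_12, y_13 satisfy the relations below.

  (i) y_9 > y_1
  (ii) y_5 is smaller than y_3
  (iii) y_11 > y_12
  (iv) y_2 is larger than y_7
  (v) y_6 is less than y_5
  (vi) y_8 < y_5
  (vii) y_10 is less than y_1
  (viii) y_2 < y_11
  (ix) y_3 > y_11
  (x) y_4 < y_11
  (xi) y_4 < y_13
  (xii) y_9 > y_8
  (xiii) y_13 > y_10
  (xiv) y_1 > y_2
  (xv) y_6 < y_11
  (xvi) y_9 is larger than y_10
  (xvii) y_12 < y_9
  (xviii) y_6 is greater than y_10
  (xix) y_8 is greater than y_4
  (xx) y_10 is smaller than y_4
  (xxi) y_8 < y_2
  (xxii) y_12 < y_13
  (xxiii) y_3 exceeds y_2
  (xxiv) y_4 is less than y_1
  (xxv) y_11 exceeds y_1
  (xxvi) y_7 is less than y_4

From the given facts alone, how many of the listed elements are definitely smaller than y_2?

4

Directly below y_2: y_7, y_8.
One step further: y_4 (3 so far).
One step further: y_10 (4 so far).
Nothing else is reachable below y_2; 4 in all.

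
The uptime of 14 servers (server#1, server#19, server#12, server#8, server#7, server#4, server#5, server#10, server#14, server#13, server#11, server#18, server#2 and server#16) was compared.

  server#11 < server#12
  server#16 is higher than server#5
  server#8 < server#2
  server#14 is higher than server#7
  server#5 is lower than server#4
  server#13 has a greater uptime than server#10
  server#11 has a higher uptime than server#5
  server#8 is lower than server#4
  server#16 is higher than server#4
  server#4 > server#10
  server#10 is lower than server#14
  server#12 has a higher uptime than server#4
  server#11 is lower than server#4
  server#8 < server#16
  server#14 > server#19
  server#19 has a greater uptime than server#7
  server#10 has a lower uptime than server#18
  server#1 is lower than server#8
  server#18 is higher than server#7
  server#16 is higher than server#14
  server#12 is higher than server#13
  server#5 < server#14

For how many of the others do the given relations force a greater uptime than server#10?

6

From server#10 the given relations immediately reach server#18, server#13, server#4, server#14.
From those, server#12, server#16 — 6 in total.
No other element is forced above server#10 by the given relations, so the count is 6.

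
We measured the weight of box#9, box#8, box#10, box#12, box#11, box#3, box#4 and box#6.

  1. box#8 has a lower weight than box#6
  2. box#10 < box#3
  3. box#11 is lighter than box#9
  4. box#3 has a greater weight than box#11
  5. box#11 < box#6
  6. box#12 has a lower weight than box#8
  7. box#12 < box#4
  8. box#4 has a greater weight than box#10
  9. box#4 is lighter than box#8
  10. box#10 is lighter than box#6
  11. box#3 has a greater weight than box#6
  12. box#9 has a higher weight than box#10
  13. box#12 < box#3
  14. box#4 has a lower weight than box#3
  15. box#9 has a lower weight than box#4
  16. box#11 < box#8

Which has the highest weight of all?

box#11 is not greatest since box#11 < box#3; box#10 is not greatest since box#10 < box#9; box#9 is not greatest since box#9 < box#4; box#12 is not greatest since box#12 < box#4; box#4 is not greatest since box#4 < box#8; box#8 is not greatest since box#8 < box#6; box#6 is not greatest since box#6 < box#3.
Only box#3 has nothing above it, so box#3 is the highest weight.

box#3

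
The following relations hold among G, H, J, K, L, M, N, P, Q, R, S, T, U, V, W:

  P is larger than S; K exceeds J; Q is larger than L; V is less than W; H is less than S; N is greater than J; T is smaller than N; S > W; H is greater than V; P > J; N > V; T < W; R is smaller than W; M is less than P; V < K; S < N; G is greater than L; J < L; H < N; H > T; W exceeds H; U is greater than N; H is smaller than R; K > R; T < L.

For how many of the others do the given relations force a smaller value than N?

From N the given relations immediately reach T, V, H, J, S.
From those, W — 6 in total.
From those, R — 7 in total.
Nothing else is reachable below N; 7 in all.

7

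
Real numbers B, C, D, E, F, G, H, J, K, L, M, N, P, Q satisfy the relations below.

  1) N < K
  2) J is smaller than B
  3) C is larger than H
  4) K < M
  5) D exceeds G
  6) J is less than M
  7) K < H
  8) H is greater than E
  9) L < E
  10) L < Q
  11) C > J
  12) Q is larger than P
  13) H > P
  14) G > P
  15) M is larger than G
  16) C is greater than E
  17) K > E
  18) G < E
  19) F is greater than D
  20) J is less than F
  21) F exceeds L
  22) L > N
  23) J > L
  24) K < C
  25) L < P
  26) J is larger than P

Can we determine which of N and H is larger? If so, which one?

N < L and L < P give N < P.
With P < G: N < L < P < G.
Then G < E extends the chain to E.
With E < K: N < L < P < G < E < K.
Then K < H extends the chain to H.
So H is larger.

H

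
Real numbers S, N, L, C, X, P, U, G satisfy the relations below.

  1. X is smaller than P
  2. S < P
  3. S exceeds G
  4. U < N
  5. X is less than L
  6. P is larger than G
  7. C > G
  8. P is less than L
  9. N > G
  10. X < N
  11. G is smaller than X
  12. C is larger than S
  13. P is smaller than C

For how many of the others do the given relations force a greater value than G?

6

From G the given relations immediately reach X, S, P, C, N.
From those, L — 6 in total.
No other element is forced above G by the given relations, so the count is 6.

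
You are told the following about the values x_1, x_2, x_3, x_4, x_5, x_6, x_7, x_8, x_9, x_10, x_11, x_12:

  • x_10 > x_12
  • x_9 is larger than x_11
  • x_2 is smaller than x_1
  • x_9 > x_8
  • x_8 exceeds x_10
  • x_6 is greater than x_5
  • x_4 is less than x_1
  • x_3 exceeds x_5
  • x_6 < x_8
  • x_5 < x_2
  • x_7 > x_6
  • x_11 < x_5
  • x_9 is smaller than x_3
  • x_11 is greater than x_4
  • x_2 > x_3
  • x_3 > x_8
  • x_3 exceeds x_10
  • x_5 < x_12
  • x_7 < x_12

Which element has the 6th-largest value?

x_10

Piecing the relations together gives one ordering: x_4 < x_11 < x_5 < x_6 < x_7 < x_12 < x_10 < x_8 < x_9 < x_3 < x_2 < x_1.
Counting 6 from the largest end gives x_10.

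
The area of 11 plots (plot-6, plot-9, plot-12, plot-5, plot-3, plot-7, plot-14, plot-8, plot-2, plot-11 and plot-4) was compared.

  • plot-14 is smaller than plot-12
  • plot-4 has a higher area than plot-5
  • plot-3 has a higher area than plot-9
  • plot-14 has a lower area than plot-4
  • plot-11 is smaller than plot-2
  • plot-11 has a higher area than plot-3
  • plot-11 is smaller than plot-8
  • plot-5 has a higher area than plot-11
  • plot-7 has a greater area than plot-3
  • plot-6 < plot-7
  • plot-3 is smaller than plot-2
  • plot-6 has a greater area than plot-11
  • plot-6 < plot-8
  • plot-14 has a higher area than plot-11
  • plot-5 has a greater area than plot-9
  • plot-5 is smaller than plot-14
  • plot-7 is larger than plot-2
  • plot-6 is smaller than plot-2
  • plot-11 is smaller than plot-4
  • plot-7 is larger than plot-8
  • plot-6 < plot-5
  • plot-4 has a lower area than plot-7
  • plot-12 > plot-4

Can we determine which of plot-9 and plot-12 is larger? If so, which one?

plot-12

Link the given pairs in sequence: plot-9 < plot-3; plot-3 < plot-11; plot-11 < plot-6; plot-6 < plot-5; plot-5 < plot-14; plot-14 < plot-4; plot-4 < plot-12.
Together: plot-9 < plot-3 < plot-11 < plot-6 < plot-5 < plot-14 < plot-4 < plot-12.
So plot-12 is larger.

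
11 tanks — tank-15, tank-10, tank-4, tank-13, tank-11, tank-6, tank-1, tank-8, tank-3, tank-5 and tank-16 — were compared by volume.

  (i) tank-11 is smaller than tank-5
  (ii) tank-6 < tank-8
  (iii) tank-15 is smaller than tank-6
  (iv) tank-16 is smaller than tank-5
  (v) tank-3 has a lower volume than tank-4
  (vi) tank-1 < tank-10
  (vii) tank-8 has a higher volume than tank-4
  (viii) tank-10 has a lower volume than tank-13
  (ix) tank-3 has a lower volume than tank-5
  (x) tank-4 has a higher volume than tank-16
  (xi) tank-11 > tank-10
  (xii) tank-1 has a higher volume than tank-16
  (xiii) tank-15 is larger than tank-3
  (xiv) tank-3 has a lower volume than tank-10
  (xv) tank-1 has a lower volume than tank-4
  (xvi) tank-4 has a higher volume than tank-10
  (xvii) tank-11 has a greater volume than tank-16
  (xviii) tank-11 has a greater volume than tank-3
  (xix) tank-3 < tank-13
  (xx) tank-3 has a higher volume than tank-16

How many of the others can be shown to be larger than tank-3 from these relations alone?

From tank-3 the given relations immediately reach tank-10, tank-4, tank-11, tank-5, tank-13, tank-15.
From those, tank-6, tank-8 — 8 in total.
No other element is forced above tank-3 by the given relations, so the count is 8.

8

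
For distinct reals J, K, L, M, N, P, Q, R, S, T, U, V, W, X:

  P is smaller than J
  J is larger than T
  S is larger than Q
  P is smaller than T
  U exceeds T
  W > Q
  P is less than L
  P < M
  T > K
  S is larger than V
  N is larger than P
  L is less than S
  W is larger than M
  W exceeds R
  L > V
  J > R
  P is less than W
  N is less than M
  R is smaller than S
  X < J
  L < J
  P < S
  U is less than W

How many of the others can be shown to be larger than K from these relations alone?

From K the given relations immediately reach T.
From those, U, J — 3 in total.
From those, W — 4 in total.
No other element is forced above K by the given relations, so the count is 4.

4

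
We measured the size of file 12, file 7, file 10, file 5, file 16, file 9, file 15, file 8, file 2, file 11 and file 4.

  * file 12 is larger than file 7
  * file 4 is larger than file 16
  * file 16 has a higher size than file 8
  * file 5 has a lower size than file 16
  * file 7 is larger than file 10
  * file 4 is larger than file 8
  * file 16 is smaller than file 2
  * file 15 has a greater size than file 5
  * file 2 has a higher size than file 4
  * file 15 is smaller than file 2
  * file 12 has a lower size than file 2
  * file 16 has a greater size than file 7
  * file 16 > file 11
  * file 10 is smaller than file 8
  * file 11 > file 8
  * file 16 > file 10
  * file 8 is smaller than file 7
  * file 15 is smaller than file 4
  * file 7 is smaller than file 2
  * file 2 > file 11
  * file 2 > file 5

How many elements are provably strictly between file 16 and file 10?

3

The relations place file 10 below file 16. An element lies strictly between them when it is forced above file 10 and also forced below file 16.
Above file 10: {file 8, file 7, file 11, file 4, file 12, file 2}. Below file 16: {file 5, file 8, file 7, file 11}.
Intersection: {file 8, file 7, file 11} — 3.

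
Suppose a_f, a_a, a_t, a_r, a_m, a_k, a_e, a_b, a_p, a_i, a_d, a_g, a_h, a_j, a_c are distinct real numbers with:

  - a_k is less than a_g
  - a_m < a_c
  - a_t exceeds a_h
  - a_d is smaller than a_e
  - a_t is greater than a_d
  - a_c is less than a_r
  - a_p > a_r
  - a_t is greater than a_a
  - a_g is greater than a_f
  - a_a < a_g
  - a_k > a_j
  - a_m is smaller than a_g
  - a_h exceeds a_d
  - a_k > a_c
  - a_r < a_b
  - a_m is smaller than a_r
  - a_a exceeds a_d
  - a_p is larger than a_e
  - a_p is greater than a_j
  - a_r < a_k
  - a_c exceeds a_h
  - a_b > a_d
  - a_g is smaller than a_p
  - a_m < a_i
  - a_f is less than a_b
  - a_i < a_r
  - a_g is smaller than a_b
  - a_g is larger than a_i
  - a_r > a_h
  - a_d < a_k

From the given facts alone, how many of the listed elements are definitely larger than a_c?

5

The elements the relations force above a_c are a_r, a_k, a_g, a_b, a_p — no chain reaches any other.
That is 5.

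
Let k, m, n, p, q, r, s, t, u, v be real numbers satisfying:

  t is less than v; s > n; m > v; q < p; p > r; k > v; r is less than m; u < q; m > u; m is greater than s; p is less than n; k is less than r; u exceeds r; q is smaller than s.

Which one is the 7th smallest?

p

The consecutive relations fix a unique order: t < v < k < r < u < q < p < n < s < m.
Counting 7 from the smallest end gives p.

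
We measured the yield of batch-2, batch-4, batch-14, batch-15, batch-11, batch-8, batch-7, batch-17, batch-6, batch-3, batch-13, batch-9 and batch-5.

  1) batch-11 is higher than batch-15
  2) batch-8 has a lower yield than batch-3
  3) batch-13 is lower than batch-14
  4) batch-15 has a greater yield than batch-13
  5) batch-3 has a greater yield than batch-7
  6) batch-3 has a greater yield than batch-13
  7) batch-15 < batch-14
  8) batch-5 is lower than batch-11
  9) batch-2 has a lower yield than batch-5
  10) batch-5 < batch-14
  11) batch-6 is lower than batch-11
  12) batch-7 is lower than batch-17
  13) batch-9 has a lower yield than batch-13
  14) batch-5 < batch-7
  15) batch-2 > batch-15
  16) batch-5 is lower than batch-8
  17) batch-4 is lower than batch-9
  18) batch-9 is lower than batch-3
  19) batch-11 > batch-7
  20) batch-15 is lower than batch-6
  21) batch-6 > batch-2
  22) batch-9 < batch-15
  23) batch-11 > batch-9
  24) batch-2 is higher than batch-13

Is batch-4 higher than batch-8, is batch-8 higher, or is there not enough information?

batch-8

batch-4 < batch-9 and batch-9 < batch-13 give batch-4 < batch-13.
With batch-13 < batch-15: batch-4 < batch-9 < batch-13 < batch-15.
With batch-15 < batch-2: batch-4 < batch-9 < batch-13 < batch-15 < batch-2.
With batch-2 < batch-5: batch-4 < batch-9 < batch-13 < batch-15 < batch-2 < batch-5.
With batch-5 < batch-8: batch-4 < batch-9 < batch-13 < batch-15 < batch-2 < batch-5 < batch-8.
So batch-8 is higher.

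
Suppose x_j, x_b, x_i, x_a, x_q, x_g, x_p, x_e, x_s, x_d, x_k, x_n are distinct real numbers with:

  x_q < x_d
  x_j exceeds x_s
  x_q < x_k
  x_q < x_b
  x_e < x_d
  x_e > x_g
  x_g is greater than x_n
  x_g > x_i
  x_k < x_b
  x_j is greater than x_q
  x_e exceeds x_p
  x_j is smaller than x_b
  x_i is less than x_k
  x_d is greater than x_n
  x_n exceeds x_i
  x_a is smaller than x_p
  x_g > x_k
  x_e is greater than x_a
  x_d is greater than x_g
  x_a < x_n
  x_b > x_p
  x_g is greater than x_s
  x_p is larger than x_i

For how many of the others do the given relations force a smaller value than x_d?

From x_d the given relations immediately reach x_q, x_n, x_g, x_e.
From those, x_i, x_s, x_a, x_p, x_k — 9 in total.
No other element is forced below x_d by the given relations, so the count is 9.

9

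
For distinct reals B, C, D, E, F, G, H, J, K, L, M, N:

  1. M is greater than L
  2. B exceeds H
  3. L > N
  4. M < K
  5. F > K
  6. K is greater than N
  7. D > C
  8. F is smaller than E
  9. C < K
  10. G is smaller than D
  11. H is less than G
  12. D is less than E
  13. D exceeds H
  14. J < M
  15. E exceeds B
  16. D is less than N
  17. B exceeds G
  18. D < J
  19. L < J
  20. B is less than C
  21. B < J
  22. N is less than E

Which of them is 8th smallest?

J

Chaining the given pairs: H < G < B < C < D < N < L < J < M < K < F < E.
The 8th smallest is J.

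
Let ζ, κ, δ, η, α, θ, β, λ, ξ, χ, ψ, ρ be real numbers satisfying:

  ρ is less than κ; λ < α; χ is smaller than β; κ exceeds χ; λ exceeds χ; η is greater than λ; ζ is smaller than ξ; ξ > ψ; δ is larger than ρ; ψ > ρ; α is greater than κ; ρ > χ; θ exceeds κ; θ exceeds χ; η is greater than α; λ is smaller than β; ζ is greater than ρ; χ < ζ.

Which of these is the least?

χ

Chaining upward from χ: directly above it, ρ, κ, λ, β, ζ, θ; then ψ, δ, α, ξ, η.
That covers every other element, and nothing is given below χ, so χ is the least.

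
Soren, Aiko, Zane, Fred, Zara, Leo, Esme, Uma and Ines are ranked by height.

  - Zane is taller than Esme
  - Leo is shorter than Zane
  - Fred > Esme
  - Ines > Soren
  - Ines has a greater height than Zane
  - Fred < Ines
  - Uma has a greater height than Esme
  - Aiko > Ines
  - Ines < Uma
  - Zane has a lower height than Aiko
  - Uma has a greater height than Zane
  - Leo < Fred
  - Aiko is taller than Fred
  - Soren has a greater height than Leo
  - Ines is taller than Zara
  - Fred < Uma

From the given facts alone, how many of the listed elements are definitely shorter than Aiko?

7

From Aiko the given relations immediately reach Zane, Fred, Ines.
From those, Esme, Leo, Soren, Zara — 7 in total.
Nothing else is reachable below Aiko; 7 in all.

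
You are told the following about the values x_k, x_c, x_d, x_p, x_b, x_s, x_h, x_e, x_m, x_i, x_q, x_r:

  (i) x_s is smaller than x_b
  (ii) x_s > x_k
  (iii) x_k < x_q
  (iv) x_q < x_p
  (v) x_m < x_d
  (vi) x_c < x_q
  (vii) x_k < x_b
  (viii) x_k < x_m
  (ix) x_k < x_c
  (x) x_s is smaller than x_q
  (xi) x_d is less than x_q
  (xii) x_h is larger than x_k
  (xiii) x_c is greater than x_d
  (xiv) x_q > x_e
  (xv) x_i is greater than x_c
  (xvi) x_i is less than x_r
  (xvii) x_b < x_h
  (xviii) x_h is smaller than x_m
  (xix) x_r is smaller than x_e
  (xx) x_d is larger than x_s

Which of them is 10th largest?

The consecutive relations fix a unique order: x_k < x_s < x_b < x_h < x_m < x_d < x_c < x_i < x_r < x_e < x_q < x_p.
Counting 10 from the largest end gives x_b.

x_b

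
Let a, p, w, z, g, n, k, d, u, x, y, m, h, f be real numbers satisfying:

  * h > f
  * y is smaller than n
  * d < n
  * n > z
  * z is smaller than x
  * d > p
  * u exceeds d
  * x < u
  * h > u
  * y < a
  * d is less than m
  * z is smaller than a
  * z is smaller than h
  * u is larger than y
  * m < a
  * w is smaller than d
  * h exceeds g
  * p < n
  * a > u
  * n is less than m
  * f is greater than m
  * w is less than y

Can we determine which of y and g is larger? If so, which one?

Following every chain through y: above y we get n, m, f, u, a, h; below y we get w.
g is not reached, and no chain runs the other way from g to y.
So the given relations leave the order of y and g undetermined.

undetermined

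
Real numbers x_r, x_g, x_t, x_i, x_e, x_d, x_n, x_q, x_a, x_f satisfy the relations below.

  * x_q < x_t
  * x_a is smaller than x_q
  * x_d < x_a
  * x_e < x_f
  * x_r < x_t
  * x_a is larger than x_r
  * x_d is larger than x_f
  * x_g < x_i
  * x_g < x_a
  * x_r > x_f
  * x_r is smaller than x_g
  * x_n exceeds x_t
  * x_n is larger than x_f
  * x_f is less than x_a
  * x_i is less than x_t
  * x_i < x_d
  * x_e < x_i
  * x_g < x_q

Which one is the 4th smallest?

x_g

Chaining the given pairs: x_e < x_f < x_r < x_g < x_i < x_d < x_a < x_q < x_t < x_n.
The 4th smallest is x_g.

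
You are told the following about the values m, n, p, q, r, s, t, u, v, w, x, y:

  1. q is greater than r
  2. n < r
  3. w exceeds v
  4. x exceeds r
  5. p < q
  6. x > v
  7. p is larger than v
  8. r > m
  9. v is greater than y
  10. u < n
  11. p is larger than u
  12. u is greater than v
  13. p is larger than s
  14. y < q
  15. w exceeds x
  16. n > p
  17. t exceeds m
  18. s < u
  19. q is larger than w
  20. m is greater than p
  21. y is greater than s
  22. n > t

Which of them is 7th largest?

m

The consecutive relations fix a unique order: s < y < v < u < p < m < t < n < r < x < w < q.
The 7th largest is m.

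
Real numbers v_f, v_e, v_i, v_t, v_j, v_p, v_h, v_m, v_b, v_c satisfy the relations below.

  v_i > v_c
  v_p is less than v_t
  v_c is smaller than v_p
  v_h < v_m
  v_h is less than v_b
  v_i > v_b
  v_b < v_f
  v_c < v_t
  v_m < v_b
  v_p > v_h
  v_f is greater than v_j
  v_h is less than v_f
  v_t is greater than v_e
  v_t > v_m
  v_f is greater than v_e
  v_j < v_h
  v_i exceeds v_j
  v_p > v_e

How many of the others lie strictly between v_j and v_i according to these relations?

3

The relations place v_j below v_i. An element lies strictly between them when it is forced above v_j and also forced below v_i.
Above v_j: {v_h, v_m, v_b, v_f, v_p, v_t}. Below v_i: {v_c, v_h, v_m, v_b}.
Intersection: {v_h, v_m, v_b} — 3.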